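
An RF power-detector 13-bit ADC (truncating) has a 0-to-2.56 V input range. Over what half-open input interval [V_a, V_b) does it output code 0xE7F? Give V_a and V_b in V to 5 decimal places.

LSB = 2.56/2^13 = 312.50 µV.
Code 0xE7F = 3711 decimal.
V_a = V_low + 3711·LSB = 1.15969 V; V_b = V_low + 3712·LSB = 1.16 V.

[1.15969 V, 1.16000 V)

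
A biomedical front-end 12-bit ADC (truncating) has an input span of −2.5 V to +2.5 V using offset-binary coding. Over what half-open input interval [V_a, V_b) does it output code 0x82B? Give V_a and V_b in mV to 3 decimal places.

[52.490 mV, 53.711 mV)

LSB = 5/2^12 = 1.221 mV.
Code 0x82B = 2091 decimal.
V_a = V_low + 2091·LSB = 0.0524902 V; V_b = V_low + 2092·LSB = 0.0537109 V.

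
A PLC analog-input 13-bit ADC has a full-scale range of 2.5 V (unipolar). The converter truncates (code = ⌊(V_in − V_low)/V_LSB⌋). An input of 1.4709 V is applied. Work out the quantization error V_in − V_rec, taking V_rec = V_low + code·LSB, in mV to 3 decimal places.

0.258 mV

Step size: 2.5 V ÷ 2^13 = 305.18 µV.
(1.4709 − 0)/0.000305176 = 4819.8451; ⌊·⌋ gives code 4819.
Code 4819 maps back to 0 + 4819×0.000305176 V = 1.4706421 V.
Error = 1.4709 − 1.4706421 = 0.00025791 V = 0.258 mV.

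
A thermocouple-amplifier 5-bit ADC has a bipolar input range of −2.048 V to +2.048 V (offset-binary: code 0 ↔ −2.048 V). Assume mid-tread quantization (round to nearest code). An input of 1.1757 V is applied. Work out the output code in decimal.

code 25

Full-scale span = 4.096 V; LSB = 4.096/2^5 = 128.000 mV.
(1.1757 − (−2.048)) / 0.128 = 25.185 LSBs.
round(25.185) = 25.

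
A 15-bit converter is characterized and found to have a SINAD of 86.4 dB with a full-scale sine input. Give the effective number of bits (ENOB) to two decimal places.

ENOB = (SINAD − 1.76) / 6.02 = (86.4 − 1.76)/6.02 = 14.060.

14.06 bits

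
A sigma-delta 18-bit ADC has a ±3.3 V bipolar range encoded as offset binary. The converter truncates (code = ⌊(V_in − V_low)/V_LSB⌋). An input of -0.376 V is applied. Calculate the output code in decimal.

code 116137

LSB = 6.6 V / 262144 = 25.18 µV.
(-0.376 − (−3.3)) / 2.5177e-05 = 116137.736 LSBs.
⌊·⌋(116137.736) = 116137.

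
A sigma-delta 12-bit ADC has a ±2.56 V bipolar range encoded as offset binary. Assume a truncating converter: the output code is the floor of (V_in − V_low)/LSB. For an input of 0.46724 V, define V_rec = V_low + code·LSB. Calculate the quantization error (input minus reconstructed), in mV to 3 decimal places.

Step size: 5.12 V ÷ 2^12 = 1.250 mV.
Scaled input = 2421.7920 LSBs, so code = 2421.
Code 2421 maps back to (−2.56) + 2421×0.00125 V = 0.46625 V.
Difference: 0.00099 V → 0.990 mV.

0.990 mV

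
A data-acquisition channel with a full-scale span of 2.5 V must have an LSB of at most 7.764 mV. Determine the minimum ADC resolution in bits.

9 bits

Number of steps required ≥ 2.5 V / 7.764 mV = 322.00.
Need 2^N ≥ 322.00; 2^8 = 256, 2^9 = 512.
Minimum N = 9.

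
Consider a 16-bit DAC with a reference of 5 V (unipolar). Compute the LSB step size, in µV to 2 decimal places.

Full-scale span = 5 V.
LSB = 5 / 2^16 = 5 / 65536 = 7.62939e-05 V = 76.29 µV.

76.29 µV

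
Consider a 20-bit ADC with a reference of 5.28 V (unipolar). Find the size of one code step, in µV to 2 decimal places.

Full-scale span = 5.28 V.
LSB = 5.28 / 2^20 = 5.28 / 1048576 = 5.0354e-06 V = 5.04 µV.

5.04 µV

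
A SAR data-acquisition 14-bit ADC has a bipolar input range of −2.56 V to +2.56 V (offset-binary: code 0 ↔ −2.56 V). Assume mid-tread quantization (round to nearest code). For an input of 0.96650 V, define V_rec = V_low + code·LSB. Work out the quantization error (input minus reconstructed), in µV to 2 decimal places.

-62.50 µV

Step size: 5.12 V ÷ 2^14 = 312.50 µV.
Scaled input = 11284.8000 LSBs, so code = 11285.
Code 11285 maps back to (−2.56) + 11285×0.0003125 V = 0.9665625 V.
Difference: -6.25e-05 V → -62.50 µV.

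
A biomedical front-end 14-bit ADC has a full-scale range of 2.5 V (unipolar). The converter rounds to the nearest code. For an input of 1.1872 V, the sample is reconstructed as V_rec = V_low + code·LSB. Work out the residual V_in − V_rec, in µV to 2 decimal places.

66.21 µV

Step size: 2.5 V ÷ 2^14 = 152.59 µV.
(V_in − V_low)/LSB = (1.1872 − 0)/0.000152588 = 7780.4339 → code 7780 (round).
Reconstructed: 1.1871338 V.
V_in − V_rec = 6.62109e-05 V = 66.21 µV.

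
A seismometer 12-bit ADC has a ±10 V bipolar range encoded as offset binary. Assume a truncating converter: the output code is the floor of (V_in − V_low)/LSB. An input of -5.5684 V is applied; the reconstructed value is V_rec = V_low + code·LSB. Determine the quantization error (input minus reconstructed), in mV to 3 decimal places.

2.889 mV

Step size: 20 V ÷ 2^12 = 4.883 mV.
(-5.5684 − (−10))/0.00488281 = 907.5917; ⌊·⌋ gives code 907.
Code 907 maps back to (−10) + 907×0.00488281 V = -5.5712891 V.
Difference: 0.00288906 V → 2.889 mV.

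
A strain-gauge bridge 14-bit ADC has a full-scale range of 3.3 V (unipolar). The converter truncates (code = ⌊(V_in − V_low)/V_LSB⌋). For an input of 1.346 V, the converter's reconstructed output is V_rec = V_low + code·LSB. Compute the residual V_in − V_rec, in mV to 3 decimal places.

One LSB is 3.3 V / 16384 = 201.42 µV.
Scaled input = 6682.6861 LSBs, so code = 6682.
V_rec = 0 + 6682·0.000201416 = 1.3458618 V.
Difference: 0.000138184 V → 0.138 mV.

0.138 mV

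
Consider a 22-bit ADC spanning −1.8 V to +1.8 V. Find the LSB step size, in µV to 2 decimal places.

Full-scale span = 3.6 V.
LSB = 3.6 / 2^22 = 3.6 / 4194304 = 8.58307e-07 V = 0.86 µV.

0.86 µV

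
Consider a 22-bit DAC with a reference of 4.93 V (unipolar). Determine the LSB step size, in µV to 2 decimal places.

Full-scale span = 4.93 V.
LSB = 4.93 / 2^22 = 4.93 / 4194304 = 1.1754e-06 V = 1.18 µV.

1.18 µV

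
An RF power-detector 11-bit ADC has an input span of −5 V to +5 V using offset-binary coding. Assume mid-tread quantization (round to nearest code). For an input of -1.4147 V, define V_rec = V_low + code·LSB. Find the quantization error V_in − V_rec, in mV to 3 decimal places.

One LSB is 10 V / 2048 = 4.883 mV.
Scaled input = 734.2694 LSBs, so code = 734.
Code 734 maps back to (−5) + 734×0.00488281 V = -1.4160156 V.
Error = -1.4147 − (−1.4160156) = 0.00131562 V = 1.316 mV.

1.316 mV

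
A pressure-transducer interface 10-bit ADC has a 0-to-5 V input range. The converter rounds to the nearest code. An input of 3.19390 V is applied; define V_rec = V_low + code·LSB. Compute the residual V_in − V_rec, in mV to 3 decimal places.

LSB = 5/2^10 = 4.883 mV.
(V_in − V_low)/LSB = (3.19390 − 0)/0.00488281 = 654.1107 → code 654 (round).
Code 654 maps back to 0 + 654×0.00488281 V = 3.1933594 V.
V_in − V_rec = 0.000540625 V = 0.541 mV.

0.541 mV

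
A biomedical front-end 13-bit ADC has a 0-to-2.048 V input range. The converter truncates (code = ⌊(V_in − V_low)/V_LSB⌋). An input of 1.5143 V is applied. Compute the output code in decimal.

Full-scale span = 2.048 V; LSB = 2.048/2^13 = 250.00 µV.
Input sits at 6057.200 steps above V_low.
⌊·⌋(6057.200) = 6057.

code 6057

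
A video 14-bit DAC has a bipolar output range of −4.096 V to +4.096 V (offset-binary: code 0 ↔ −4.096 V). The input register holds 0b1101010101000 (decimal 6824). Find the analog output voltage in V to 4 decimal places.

-0.6840 V

LSB = 8.192 V / 2^14 = 0.500 mV.
Code 0b1101010101000 = 6824 decimal.
V_out = (−4.096) + 6824 × 0.0005 V = -0.684 V.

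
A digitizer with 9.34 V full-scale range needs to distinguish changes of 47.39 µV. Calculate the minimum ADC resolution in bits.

Number of steps required ≥ 9.34 V / 47.39 µV = 197087.99.
Need 2^N ≥ 197087.99; 2^17 = 131072, 2^18 = 262144.
Minimum N = 18.

18 bits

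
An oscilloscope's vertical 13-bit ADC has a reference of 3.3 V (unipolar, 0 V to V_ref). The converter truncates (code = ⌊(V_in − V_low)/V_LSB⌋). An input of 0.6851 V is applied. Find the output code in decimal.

With 8192 levels over 3.3 V, one step is 402.83 µV.
(V_in − V_low)/LSB = (0.6851 − 0) / 0.000402832 = 1700.709.
So the output code is 1700.

code 1700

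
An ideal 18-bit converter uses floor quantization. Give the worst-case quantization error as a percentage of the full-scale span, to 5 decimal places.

0.00038 %

Truncating → worst-case error = 1 LSB = V_FS/2^18, so 100/262144 = 0.00038147 % of full scale.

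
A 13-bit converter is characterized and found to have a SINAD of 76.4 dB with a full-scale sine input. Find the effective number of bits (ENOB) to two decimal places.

12.40 bits

ENOB = (SINAD − 1.76) / 6.02 = (76.4 − 1.76)/6.02 = 12.399.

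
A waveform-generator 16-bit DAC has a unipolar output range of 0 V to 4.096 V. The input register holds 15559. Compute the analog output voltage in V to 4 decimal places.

LSB = 4.096 V / 2^16 = 62.50 µV.
V_out = 0 + 15559 × 6.25e-05 V = 0.972437 V.

0.9724 V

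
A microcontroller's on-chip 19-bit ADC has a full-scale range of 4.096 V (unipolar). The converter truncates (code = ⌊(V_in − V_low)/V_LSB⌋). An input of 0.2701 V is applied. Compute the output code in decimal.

With 524288 levels over 4.096 V, one step is 7.81 µV.
Input sits at 34572.800 steps above V_low.
⌊·⌋(34572.800) = 34572.

code 34572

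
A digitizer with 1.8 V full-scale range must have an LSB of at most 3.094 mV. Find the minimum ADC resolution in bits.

Number of steps required ≥ 1.8 V / 3.094 mV = 581.77.
Need 2^N ≥ 581.77; 2^9 = 512, 2^10 = 1024.
Minimum N = 10.

10 bits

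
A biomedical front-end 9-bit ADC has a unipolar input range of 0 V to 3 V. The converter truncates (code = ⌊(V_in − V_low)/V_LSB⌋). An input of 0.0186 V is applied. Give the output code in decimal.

code 3

Full-scale span = 3 V; LSB = 3/2^9 = 5.859 mV.
Input sits at 3.174 steps above V_low.
⌊·⌋(3.174) = 3.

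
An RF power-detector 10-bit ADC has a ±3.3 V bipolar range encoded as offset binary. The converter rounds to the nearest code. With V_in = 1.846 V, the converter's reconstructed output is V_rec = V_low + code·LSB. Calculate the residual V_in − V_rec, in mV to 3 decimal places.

One LSB is 6.6 V / 1024 = 6.445 mV.
(1.846 − (−3.3))/0.00644531 = 798.4097; round gives code 798.
V_rec = (−3.3) + 798·0.00644531 = 1.8433594 V.
V_in − V_rec = 0.00264063 V = 2.641 mV.

2.641 mV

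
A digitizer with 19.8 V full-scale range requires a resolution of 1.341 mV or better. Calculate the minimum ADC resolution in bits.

14 bits

Number of steps required ≥ 19.8 V / 1.341 mV = 14765.10.
Need 2^N ≥ 14765.10; 2^13 = 8192, 2^14 = 16384.
Minimum N = 14.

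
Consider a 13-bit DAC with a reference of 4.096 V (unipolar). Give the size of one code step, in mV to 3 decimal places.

Full-scale span = 4.096 V.
LSB = 4.096 / 2^13 = 4.096 / 8192 = 0.0005 V = 0.500 mV.

0.500 mV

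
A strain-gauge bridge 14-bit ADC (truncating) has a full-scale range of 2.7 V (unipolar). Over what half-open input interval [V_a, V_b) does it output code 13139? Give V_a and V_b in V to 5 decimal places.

LSB = 2.7/2^14 = 164.79 µV.
V_a = V_low + 13139·LSB = 2.16524 V; V_b = V_low + 13140·LSB = 2.16541 V.

[2.16524 V, 2.16541 V)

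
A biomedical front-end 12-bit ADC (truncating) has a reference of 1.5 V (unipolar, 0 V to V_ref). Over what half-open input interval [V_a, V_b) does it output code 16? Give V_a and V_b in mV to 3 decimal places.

[5.859 mV, 6.226 mV)

LSB = 1.5/2^12 = 366.21 µV.
V_a = V_low + 16·LSB = 0.00585938 V; V_b = V_low + 17·LSB = 0.00622559 V.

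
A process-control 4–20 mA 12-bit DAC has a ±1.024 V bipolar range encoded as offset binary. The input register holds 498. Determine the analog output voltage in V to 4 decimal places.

-0.7750 V

LSB = 2.048 V / 2^12 = 0.500 mV.
V_out = (−1.024) + 498 × 0.0005 V = -0.775 V.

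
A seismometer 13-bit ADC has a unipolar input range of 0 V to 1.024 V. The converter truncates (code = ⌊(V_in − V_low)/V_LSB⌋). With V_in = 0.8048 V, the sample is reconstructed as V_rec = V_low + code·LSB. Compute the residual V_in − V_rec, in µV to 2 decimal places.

LSB = 1.024/2^13 = 125.00 µV.
(0.8048 − 0)/0.000125 = 6438.4000; ⌊·⌋ gives code 6438.
Code 6438 maps back to 0 + 6438×0.000125 V = 0.80475 V.
Error = 0.8048 − 0.80475 = 5e-05 V = 50.00 µV.

50.00 µV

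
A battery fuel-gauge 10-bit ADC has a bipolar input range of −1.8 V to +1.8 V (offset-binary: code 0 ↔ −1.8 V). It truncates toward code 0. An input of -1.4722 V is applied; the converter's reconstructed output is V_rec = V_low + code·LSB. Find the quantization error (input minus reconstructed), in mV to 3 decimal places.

One LSB is 3.6 V / 1024 = 3.516 mV.
(-1.4722 − (−1.8))/0.00351563 = 93.2409; ⌊·⌋ gives code 93.
Reconstructed: -1.4730469 V.
Error = -1.4722 − (−1.4730469) = 0.000846875 V = 0.847 mV.

0.847 mV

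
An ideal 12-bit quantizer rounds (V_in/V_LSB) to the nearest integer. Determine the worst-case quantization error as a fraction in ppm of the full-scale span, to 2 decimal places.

122.07 ppm

Rounding → worst-case error = ½ LSB = V_FS/2^13, so 1e+06/8192 = 122.07 ppm of full scale.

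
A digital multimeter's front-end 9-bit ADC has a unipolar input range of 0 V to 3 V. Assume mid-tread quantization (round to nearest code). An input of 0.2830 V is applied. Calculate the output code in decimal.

Full-scale span = 3 V; LSB = 3/2^9 = 5.859 mV.
(0.2830 − 0) / 0.00585938 = 48.299 LSBs.
Round → code 48.

code 48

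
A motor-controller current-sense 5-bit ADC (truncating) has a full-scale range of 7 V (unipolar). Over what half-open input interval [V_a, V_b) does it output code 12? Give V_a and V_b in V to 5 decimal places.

[2.62500 V, 2.84375 V)

LSB = 7/2^5 = 218.750 mV.
V_a = V_low + 12·LSB = 2.625 V; V_b = V_low + 13·LSB = 2.84375 V.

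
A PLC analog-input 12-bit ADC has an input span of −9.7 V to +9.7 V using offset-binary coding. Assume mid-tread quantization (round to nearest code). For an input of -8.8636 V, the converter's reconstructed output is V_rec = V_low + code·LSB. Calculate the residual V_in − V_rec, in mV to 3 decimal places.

Step size: 19.4 V ÷ 2^12 = 4.736 mV.
(V_in − V_low)/LSB = (-8.8636 − (−9.7))/0.00473633 = 176.5925 → code 177 (round).
Reconstructed: -8.8616699 V.
V_in − V_rec = -0.00193008 V = -1.930 mV.

-1.930 mV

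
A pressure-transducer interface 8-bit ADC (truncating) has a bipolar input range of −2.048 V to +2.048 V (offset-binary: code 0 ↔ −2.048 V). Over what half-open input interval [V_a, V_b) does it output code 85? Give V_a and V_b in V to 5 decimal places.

[-0.68800 V, -0.67200 V)

LSB = 4.096/2^8 = 16.000 mV.
V_a = V_low + 85·LSB = -0.688 V; V_b = V_low + 86·LSB = -0.672 V.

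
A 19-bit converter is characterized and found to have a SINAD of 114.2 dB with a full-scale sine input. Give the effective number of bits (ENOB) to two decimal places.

18.68 bits

ENOB = (SINAD − 1.76) / 6.02 = (114.2 − 1.76)/6.02 = 18.678.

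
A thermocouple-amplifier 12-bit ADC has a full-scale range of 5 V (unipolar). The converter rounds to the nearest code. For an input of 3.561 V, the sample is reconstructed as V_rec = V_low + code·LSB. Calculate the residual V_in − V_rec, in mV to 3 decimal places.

Step size: 5 V ÷ 2^12 = 1.221 mV.
Scaled input = 2917.1712 LSBs, so code = 2917.
Reconstructed: 3.560791 V.
Error = 3.561 − 3.560791 = 0.000208984 V = 0.209 mV.

0.209 mV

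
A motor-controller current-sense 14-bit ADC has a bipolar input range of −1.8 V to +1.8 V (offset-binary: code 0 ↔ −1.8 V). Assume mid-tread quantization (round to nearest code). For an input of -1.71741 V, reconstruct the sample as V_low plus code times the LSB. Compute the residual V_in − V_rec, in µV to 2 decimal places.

One LSB is 3.6 V / 16384 = 219.73 µV.
(V_in − V_low)/LSB = (-1.71741 − (−1.8))/0.000219727 = 375.8763 → code 376 (round).
Code 376 maps back to (−1.8) + 376×0.000219727 V = -1.7173828 V.
Difference: -2.71875e-05 V → -27.19 µV.

-27.19 µV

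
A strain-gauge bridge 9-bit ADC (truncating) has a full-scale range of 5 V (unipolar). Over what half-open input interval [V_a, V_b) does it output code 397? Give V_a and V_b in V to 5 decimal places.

LSB = 5/2^9 = 9.766 mV.
V_a = V_low + 397·LSB = 3.87695 V; V_b = V_low + 398·LSB = 3.88672 V.

[3.87695 V, 3.88672 V)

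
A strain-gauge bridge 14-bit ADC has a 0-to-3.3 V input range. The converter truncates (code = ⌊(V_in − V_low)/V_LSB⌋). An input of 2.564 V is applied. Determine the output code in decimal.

code 12729

Full-scale span = 3.3 V; LSB = 3.3/2^14 = 201.42 µV.
(V_in − V_low)/LSB = (2.564 − 0) / 0.000201416 = 12729.872.
⌊·⌋(12729.872) = 12729.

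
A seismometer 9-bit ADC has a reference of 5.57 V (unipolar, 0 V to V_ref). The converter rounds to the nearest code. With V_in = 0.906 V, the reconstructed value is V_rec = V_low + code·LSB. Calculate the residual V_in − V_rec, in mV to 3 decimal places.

3.051 mV

Step size: 5.57 V ÷ 2^9 = 10.879 mV.
(V_in − V_low)/LSB = (0.906 − 0)/0.0108789 = 83.2804 → code 83 (round).
V_rec = 0 + 83·0.0108789 = 0.90294922 V.
Difference: 0.00305078 V → 3.051 mV.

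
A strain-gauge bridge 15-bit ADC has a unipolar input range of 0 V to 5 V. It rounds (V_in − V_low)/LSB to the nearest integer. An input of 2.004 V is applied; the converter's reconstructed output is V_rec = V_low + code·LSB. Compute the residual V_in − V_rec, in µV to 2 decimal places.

One LSB is 5 V / 32768 = 152.59 µV.
(2.004 − 0)/0.000152588 = 13133.4144; round gives code 13133.
Reconstructed: 2.0039368 V.
Error = 2.004 − 2.0039368 = 6.32324e-05 V = 63.23 µV.

63.23 µV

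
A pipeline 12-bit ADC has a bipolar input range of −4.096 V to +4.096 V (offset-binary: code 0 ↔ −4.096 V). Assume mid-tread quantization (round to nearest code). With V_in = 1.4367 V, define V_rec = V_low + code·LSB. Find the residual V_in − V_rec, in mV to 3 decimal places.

0.700 mV

Step size: 8.192 V ÷ 2^12 = 2.000 mV.
Scaled input = 2766.3500 LSBs, so code = 2766.
Code 2766 maps back to (−4.096) + 2766×0.002 V = 1.436 V.
Error = 1.4367 − 1.436 = 0.0007 V = 0.700 mV.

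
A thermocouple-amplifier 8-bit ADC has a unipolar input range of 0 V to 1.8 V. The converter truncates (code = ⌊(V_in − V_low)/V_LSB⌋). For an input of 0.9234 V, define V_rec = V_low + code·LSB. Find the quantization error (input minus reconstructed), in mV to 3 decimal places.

2.306 mV

One LSB is 1.8 V / 256 = 7.031 mV.
Scaled input = 131.3280 LSBs, so code = 131.
Reconstructed: 0.92109375 V.
V_in − V_rec = 0.00230625 V = 2.306 mV.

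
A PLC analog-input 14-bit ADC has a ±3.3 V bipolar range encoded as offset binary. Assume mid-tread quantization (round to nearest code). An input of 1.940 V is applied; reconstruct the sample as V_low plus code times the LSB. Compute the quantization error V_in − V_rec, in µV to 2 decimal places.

-39.06 µV

Step size: 6.6 V ÷ 2^14 = 402.83 µV.
(V_in − V_low)/LSB = (1.940 − (−3.3))/0.000402832 = 13007.9030 → code 13008 (round).
V_rec = (−3.3) + 13008·0.000402832 = 1.9400391 V.
Difference: -3.90625e-05 V → -39.06 µV.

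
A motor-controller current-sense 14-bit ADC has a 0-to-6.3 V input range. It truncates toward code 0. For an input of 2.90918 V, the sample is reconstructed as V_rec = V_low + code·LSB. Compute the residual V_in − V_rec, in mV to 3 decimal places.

0.275 mV

LSB = 6.3/2^14 = 384.52 µV.
Scaled input = 7565.7151 LSBs, so code = 7565.
Code 7565 maps back to 0 + 7565×0.000384521 V = 2.908905 V.
Error = 2.90918 − 2.908905 = 0.000274971 V = 0.275 mV.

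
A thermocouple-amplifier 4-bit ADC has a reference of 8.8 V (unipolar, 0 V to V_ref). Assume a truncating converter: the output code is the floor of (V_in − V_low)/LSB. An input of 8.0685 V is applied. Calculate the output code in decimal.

code 14

LSB = 8.8 V / 16 = 0.5500 V.
(8.0685 − 0) / 0.55 = 14.670 LSBs.
So the output code is 14.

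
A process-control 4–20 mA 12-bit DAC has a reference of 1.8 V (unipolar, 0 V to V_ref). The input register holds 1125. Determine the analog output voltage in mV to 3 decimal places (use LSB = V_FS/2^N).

LSB = 1.8 V / 2^12 = 439.45 µV.
V_out = 0 + 1125 × 0.000439453 V = 0.494385 V.
= 494.385 mV.

494.385 mV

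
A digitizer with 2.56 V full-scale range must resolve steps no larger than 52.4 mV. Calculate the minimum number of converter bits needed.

Number of steps required ≥ 2.56 V / 52.4 mV = 48.85.
Need 2^N ≥ 48.85; 2^5 = 32, 2^6 = 64.
Minimum N = 6.

6 bits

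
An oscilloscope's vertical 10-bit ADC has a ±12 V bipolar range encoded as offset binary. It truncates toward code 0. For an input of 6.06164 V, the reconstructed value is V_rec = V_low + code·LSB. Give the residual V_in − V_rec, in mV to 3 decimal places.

14.765 mV

One LSB is 24 V / 1024 = 23.438 mV.
(V_in − V_low)/LSB = (6.06164 − (−12))/0.0234375 = 770.6300 → code 770 (floor).
Code 770 maps back to (−12) + 770×0.0234375 V = 6.046875 V.
Difference: 0.014765 V → 14.765 mV.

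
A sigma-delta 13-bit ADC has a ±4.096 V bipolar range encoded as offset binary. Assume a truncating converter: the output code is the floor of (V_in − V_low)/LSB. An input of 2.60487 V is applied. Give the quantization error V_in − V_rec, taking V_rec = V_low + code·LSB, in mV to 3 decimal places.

Step size: 8.192 V ÷ 2^13 = 1.000 mV.
(2.60487 − (−4.096))/0.001 = 6700.8700; ⌊·⌋ gives code 6700.
V_rec = (−4.096) + 6700·0.001 = 2.604 V.
V_in − V_rec = 0.00087 V = 0.870 mV.

0.870 mV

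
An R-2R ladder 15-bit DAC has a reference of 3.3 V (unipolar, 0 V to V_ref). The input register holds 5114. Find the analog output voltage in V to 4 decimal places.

0.5150 V

LSB = 3.3 V / 2^15 = 100.71 µV.
V_out = 0 + 5114 × 0.000100708 V = 0.515021 V.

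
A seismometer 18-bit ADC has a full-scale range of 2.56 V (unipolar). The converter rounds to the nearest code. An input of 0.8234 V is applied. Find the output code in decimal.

Full-scale span = 2.56 V; LSB = 2.56/2^18 = 9.77 µV.
(V_in − V_low)/LSB = (0.8234 − 0) / 9.76563e-06 = 84316.160.
So the output code is 84316.

code 84316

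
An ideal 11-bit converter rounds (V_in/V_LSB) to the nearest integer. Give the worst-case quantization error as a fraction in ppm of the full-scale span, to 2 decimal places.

Rounding → worst-case error = ½ LSB = V_FS/2^12, so 1e+06/4096 = 244.141 ppm of full scale.

244.14 ppm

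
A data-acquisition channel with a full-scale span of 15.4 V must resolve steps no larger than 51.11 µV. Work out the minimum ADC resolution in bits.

Number of steps required ≥ 15.4 V / 51.11 µV = 301310.90.
Need 2^N ≥ 301310.90; 2^18 = 262144, 2^19 = 524288.
Minimum N = 19.

19 bits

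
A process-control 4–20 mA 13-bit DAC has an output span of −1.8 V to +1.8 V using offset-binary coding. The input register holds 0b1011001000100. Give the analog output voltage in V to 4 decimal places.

0.7049 V

LSB = 3.6 V / 2^13 = 439.45 µV.
Code 0b1011001000100 = 5700 decimal.
V_out = (−1.8) + 5700 × 0.000439453 V = 0.704883 V.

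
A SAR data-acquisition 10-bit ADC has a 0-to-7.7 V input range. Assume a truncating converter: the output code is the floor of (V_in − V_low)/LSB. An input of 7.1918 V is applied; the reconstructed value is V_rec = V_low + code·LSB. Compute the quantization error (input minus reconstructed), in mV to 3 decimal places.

3.128 mV

One LSB is 7.7 V / 1024 = 7.520 mV.
(7.1918 − 0)/0.00751953 = 956.4160; ⌊·⌋ gives code 956.
Reconstructed: 7.1886719 V.
Error = 7.1918 − 7.1886719 = 0.00312812 V = 3.128 mV.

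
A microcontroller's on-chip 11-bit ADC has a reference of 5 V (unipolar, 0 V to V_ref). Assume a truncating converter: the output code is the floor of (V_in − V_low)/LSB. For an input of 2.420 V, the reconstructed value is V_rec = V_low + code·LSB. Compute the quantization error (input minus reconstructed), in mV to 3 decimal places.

Step size: 5 V ÷ 2^11 = 2.441 mV.
(2.420 − 0)/0.00244141 = 991.2320; ⌊·⌋ gives code 991.
V_rec = 0 + 991·0.00244141 = 2.4194336 V.
V_in − V_rec = 0.000566406 V = 0.566 mV.

0.566 mV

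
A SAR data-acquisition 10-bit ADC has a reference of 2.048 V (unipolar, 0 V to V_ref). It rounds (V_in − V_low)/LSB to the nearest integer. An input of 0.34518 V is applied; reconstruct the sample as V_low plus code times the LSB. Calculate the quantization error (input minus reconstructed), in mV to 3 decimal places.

Step size: 2.048 V ÷ 2^10 = 2.000 mV.
(V_in − V_low)/LSB = (0.34518 − 0)/0.002 = 172.5900 → code 173 (round).
Code 173 maps back to 0 + 173×0.002 V = 0.346 V.
Difference: -0.00082 V → -0.820 mV.

-0.820 mV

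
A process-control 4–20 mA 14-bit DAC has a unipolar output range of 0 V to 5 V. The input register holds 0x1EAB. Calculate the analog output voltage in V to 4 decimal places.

2.3959 V

LSB = 5 V / 2^14 = 305.18 µV.
Code 0x1EAB = 7851 decimal.
V_out = 0 + 7851 × 0.000305176 V = 2.39594 V.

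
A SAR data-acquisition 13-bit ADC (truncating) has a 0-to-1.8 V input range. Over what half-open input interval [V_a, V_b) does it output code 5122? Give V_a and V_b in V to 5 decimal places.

[1.12544 V, 1.12566 V)

LSB = 1.8/2^13 = 219.73 µV.
V_a = V_low + 5122·LSB = 1.12544 V; V_b = V_low + 5123·LSB = 1.12566 V.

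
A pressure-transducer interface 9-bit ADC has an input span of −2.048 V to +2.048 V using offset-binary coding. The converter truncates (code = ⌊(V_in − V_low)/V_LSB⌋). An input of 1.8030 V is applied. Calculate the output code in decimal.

code 481

With 512 levels over 4.096 V, one step is 8.000 mV.
(1.8030 − (−2.048)) / 0.008 = 481.375 LSBs.
Floor → code 481.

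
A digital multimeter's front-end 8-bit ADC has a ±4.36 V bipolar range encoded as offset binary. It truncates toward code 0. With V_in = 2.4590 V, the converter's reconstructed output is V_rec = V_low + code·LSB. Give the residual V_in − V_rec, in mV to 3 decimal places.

One LSB is 8.72 V / 256 = 34.062 mV.
(V_in − V_low)/LSB = (2.4590 − (−4.36))/0.0340625 = 200.1908 → code 200 (floor).
Code 200 maps back to (−4.36) + 200×0.0340625 V = 2.4525 V.
V_in − V_rec = 0.0065 V = 6.500 mV.

6.500 mV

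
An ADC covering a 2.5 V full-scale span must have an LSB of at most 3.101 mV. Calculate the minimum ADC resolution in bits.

Number of steps required ≥ 2.5 V / 3.101 mV = 806.19.
Need 2^N ≥ 806.19; 2^9 = 512, 2^10 = 1024.
Minimum N = 10.

10 bits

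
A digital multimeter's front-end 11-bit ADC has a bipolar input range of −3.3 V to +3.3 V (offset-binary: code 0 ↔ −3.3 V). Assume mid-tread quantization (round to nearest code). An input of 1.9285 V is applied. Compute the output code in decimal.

Full-scale span = 6.6 V; LSB = 6.6/2^11 = 3.223 mV.
(1.9285 − (−3.3)) / 0.00322266 = 1622.419 LSBs.
round(1622.419) = 1622.

code 1622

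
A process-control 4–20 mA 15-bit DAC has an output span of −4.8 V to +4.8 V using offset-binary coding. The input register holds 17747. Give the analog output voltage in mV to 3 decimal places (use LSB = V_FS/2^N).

LSB = 9.6 V / 2^15 = 292.97 µV.
V_out = (−4.8) + 17747 × 0.000292969 V = 0.399316 V.
= 399.316 mV.

399.316 mV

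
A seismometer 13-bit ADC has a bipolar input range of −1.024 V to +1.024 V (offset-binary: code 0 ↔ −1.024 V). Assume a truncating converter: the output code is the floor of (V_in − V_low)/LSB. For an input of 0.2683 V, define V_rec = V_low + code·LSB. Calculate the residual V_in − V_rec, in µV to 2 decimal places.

50.00 µV

Step size: 2.048 V ÷ 2^13 = 250.00 µV.
Scaled input = 5169.2000 LSBs, so code = 5169.
Reconstructed: 0.26825 V.
Error = 0.2683 − 0.26825 = 5e-05 V = 50.00 µV.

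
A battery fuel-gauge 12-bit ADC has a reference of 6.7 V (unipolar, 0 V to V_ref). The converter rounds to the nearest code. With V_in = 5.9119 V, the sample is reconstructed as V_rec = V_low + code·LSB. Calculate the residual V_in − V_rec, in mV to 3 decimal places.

Step size: 6.7 V ÷ 2^12 = 1.636 mV.
(V_in − V_low)/LSB = (5.9119 − 0)/0.00163574 = 3614.2004 → code 3614 (round).
Reconstructed: 5.9115723 V.
Error = 5.9119 − 5.9115723 = 0.000327734 V = 0.328 mV.

0.328 mV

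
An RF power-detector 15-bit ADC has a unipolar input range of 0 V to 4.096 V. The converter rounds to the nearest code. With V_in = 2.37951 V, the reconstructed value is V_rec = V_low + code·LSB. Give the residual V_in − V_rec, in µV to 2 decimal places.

LSB = 4.096/2^15 = 125.00 µV.
(2.37951 − 0)/0.000125 = 19036.0800; round gives code 19036.
Code 19036 maps back to 0 + 19036×0.000125 V = 2.3795 V.
Difference: 1e-05 V → 10.00 µV.

10.00 µV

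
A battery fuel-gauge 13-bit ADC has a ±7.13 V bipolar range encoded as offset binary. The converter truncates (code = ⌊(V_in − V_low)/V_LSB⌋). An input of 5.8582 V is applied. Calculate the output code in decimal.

code 7461

With 8192 levels over 14.26 V, one step is 1.741 mV.
(5.8582 − (−7.13)) / 0.00174072 = 7461.384 LSBs.
So the output code is 7461.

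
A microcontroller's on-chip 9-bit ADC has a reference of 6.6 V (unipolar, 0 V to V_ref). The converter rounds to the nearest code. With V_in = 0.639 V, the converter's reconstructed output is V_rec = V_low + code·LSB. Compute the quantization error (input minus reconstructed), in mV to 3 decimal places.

-5.531 mV

Step size: 6.6 V ÷ 2^9 = 12.891 mV.
Scaled input = 49.5709 LSBs, so code = 50.
V_rec = 0 + 50·0.0128906 = 0.64453125 V.
Error = 0.639 − 0.64453125 = -0.00553125 V = -5.531 mV.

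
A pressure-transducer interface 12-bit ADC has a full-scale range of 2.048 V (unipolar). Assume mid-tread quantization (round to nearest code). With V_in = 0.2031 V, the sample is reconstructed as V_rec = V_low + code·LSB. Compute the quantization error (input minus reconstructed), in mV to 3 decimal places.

0.100 mV

One LSB is 2.048 V / 4096 = 0.500 mV.
(0.2031 − 0)/0.0005 = 406.2000; round gives code 406.
Reconstructed: 0.203 V.
Difference: 0.0001 V → 0.100 mV.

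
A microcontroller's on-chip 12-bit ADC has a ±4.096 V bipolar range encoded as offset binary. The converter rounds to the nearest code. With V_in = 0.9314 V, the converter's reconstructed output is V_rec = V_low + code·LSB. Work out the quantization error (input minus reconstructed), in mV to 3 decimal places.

LSB = 8.192/2^12 = 2.000 mV.
(0.9314 − (−4.096))/0.002 = 2513.7000; round gives code 2514.
V_rec = (−4.096) + 2514·0.002 = 0.932 V.
V_in − V_rec = -0.0006 V = -0.600 mV.

-0.600 mV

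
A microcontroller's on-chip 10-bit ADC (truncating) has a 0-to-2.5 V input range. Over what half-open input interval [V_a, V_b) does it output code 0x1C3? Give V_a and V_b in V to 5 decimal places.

[1.10107 V, 1.10352 V)

LSB = 2.5/2^10 = 2.441 mV.
Code 0x1C3 = 451 decimal.
V_a = V_low + 451·LSB = 1.10107 V; V_b = V_low + 452·LSB = 1.10352 V.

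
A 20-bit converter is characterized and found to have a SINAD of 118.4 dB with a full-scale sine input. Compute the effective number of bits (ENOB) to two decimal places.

19.38 bits

ENOB = (SINAD − 1.76) / 6.02 = (118.4 − 1.76)/6.02 = 19.375.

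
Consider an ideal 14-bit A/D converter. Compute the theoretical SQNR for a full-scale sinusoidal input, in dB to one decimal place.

SNR ≈ 6.02·N + 1.76 dB = 6.02·14 + 1.76 = 86.04 dB.

86.0 dB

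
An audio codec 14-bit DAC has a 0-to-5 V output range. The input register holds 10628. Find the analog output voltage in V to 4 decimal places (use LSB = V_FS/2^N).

LSB = 5 V / 2^14 = 305.18 µV.
V_out = 0 + 10628 × 0.000305176 V = 3.24341 V.

3.2434 V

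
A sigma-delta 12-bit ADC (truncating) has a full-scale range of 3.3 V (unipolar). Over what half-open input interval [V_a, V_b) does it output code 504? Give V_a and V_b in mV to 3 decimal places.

LSB = 3.3/2^12 = 0.806 mV.
V_a = V_low + 504·LSB = 0.406055 V; V_b = V_low + 505·LSB = 0.40686 V.

[406.055 mV, 406.860 mV)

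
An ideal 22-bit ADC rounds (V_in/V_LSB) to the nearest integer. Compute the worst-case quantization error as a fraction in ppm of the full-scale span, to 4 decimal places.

Rounding → worst-case error = ½ LSB = V_FS/2^23, so 1e+06/8388608 = 0.119209 ppm of full scale.

0.1192 ppm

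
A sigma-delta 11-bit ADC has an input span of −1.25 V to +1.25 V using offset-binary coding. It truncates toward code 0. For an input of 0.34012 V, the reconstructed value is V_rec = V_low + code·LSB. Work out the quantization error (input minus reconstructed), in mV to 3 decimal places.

0.765 mV

LSB = 2.5/2^11 = 1.221 mV.
Scaled input = 1302.6263 LSBs, so code = 1302.
Reconstructed: 0.33935547 V.
Difference: 0.000764531 V → 0.765 mV.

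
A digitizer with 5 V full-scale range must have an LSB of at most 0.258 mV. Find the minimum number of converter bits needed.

15 bits

Number of steps required ≥ 5 V / 0.258 mV = 19379.84.
Need 2^N ≥ 19379.84; 2^14 = 16384, 2^15 = 32768.
Minimum N = 15.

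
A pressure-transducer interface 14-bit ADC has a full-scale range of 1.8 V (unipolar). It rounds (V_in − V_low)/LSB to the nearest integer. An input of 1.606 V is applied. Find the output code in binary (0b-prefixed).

LSB = 1.8 V / 16384 = 109.86 µV.
Input sits at 14618.169 steps above V_low.
Round → code 14618.
In binary (0b-prefixed): 0b11100100011010.

code 0b11100100011010 (decimal 14618)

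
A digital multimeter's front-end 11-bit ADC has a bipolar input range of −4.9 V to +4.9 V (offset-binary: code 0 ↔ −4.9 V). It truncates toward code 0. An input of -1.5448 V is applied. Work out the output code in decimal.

code 701

LSB = 9.8 V / 2048 = 4.785 mV.
(V_in − V_low)/LSB = (-1.5448 − (−4.9)) / 0.00478516 = 701.168.
Floor → code 701.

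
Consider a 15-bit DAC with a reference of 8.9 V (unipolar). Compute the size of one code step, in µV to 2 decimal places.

271.61 µV

Full-scale span = 8.9 V.
LSB = 8.9 / 2^15 = 8.9 / 32768 = 0.000271606 V = 271.61 µV.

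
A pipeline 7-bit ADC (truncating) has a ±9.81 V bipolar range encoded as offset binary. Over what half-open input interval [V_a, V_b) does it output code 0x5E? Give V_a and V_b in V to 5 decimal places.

LSB = 19.62/2^7 = 153.281 mV.
Code 0x5E = 94 decimal.
V_a = V_low + 94·LSB = 4.59844 V; V_b = V_low + 95·LSB = 4.75172 V.

[4.59844 V, 4.75172 V)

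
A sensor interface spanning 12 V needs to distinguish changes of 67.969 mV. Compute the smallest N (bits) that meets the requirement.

Number of steps required ≥ 12 V / 67.969 mV = 176.55.
Need 2^N ≥ 176.55; 2^7 = 128, 2^8 = 256.
Minimum N = 8.

8 bits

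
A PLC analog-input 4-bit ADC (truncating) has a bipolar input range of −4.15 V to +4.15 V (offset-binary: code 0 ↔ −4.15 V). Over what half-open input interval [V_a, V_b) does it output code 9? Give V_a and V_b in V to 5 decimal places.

[0.51875 V, 1.03750 V)

LSB = 8.3/2^4 = 0.5188 V.
V_a = V_low + 9·LSB = 0.51875 V; V_b = V_low + 10·LSB = 1.0375 V.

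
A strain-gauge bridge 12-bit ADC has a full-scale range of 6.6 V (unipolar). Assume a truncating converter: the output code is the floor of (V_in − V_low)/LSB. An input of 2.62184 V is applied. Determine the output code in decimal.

With 4096 levels over 6.6 V, one step is 1.611 mV.
Input sits at 1627.130 steps above V_low.
So the output code is 1627.

code 1627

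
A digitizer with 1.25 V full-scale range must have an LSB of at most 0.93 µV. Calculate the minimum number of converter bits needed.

Number of steps required ≥ 1.25 V / 0.93 µV = 1344086.02.
Need 2^N ≥ 1344086.02; 2^20 = 1048576, 2^21 = 2097152.
Minimum N = 21.

21 bits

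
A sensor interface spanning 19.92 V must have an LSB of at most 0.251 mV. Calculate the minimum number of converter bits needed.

17 bits

Number of steps required ≥ 19.92 V / 0.251 mV = 79362.55.
Need 2^N ≥ 79362.55; 2^16 = 65536, 2^17 = 131072.
Minimum N = 17.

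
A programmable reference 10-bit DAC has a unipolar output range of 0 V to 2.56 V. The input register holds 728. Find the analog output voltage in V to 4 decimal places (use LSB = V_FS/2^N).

LSB = 2.56 V / 2^10 = 2.500 mV.
V_out = 0 + 728 × 0.0025 V = 1.82 V.

1.8200 V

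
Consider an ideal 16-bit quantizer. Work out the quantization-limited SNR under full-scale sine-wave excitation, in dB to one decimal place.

98.1 dB

SNR ≈ 6.02·N + 1.76 dB = 6.02·16 + 1.76 = 98.08 dB.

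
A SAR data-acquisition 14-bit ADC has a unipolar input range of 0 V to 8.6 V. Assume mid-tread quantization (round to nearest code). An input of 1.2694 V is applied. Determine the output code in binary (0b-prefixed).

code 0b100101110010 (decimal 2418)

Full-scale span = 8.6 V; LSB = 8.6/2^14 = 0.525 mV.
Input sits at 2418.355 steps above V_low.
round(2418.355) = 2418.
In binary (0b-prefixed): 0b100101110010.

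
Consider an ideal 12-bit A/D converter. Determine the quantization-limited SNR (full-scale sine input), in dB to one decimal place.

74.0 dB

SNR ≈ 6.02·N + 1.76 dB = 6.02·12 + 1.76 = 74.00 dB.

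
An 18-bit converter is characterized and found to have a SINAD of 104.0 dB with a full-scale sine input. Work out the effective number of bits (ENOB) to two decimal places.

ENOB = (SINAD − 1.76) / 6.02 = (104.0 − 1.76)/6.02 = 16.983.

16.98 bits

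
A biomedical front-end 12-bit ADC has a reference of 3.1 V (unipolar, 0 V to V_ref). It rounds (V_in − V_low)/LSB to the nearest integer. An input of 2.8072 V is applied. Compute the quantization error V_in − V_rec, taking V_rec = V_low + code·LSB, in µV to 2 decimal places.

One LSB is 3.1 V / 4096 = 0.757 mV.
Scaled input = 3709.1262 LSBs, so code = 3709.
Code 3709 maps back to 0 + 3709×0.000756836 V = 2.8071045 V.
Error = 2.8072 − 2.8071045 = 9.55078e-05 V = 95.51 µV.

95.51 µV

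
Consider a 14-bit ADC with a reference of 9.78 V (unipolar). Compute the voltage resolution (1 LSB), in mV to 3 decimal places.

0.597 mV

Full-scale span = 9.78 V.
LSB = 9.78 / 2^14 = 9.78 / 16384 = 0.000596924 V = 0.597 mV.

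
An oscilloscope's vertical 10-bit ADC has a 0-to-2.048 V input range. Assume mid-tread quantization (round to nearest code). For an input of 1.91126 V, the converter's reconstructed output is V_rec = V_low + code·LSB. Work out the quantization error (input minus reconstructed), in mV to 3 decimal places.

One LSB is 2.048 V / 1024 = 2.000 mV.
(V_in − V_low)/LSB = (1.91126 − 0)/0.002 = 955.6300 → code 956 (round).
Code 956 maps back to 0 + 956×0.002 V = 1.912 V.
Difference: -0.00074 V → -0.740 mV.

-0.740 mV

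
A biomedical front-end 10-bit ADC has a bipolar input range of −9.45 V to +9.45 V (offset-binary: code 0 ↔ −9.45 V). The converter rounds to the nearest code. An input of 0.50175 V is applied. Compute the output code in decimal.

Full-scale span = 18.9 V; LSB = 18.9/2^10 = 18.457 mV.
(0.50175 − (−9.45)) / 0.018457 = 539.185 LSBs.
round(539.185) = 539.

code 539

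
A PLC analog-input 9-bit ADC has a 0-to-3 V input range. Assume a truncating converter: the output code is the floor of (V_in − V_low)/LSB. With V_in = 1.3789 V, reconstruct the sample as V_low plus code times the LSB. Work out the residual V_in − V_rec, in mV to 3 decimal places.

LSB = 3/2^9 = 5.859 mV.
Scaled input = 235.3323 LSBs, so code = 235.
Reconstructed: 1.3769531 V.
V_in − V_rec = 0.00194688 V = 1.947 mV.

1.947 mV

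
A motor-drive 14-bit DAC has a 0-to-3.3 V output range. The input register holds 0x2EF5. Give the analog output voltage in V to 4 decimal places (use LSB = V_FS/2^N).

LSB = 3.3 V / 2^14 = 201.42 µV.
Code 0x2EF5 = 12021 decimal.
V_out = 0 + 12021 × 0.000201416 V = 2.42122 V.

2.4212 V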